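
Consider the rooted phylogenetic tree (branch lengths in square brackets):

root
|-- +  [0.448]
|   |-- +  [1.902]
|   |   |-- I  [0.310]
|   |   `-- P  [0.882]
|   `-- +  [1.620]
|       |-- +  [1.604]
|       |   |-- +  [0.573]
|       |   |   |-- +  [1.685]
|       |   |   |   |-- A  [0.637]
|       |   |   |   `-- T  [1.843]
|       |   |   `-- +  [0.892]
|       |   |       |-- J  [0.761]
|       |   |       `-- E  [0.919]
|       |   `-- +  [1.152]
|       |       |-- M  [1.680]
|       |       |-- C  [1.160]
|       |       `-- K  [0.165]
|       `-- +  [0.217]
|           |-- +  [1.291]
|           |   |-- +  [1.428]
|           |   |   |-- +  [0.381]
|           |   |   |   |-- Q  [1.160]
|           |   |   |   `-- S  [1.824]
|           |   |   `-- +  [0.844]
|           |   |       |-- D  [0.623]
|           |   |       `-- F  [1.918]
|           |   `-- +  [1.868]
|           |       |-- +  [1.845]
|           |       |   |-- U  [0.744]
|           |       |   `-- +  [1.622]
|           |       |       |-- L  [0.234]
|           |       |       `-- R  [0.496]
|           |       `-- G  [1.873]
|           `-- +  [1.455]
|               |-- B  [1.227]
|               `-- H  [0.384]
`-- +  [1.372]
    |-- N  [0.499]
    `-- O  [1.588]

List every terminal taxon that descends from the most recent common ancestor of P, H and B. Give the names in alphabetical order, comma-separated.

Tracing P: it sits inside (I,P).
Tracing H: it sits inside (B,H).
Tracing B: it sits inside (B,H).
The smallest clade enclosing all 3 is ((I,P),((((A,T),(J,E)),(M,C,K)),((((Q,S),(D,F)),((U,(L,R)),G)),(B,H)))); the answer is its 19 terminal taxa in alphabetical order.

A, B, C, D, E, F, G, H, I, J, K, L, M, P, Q, R, S, T, U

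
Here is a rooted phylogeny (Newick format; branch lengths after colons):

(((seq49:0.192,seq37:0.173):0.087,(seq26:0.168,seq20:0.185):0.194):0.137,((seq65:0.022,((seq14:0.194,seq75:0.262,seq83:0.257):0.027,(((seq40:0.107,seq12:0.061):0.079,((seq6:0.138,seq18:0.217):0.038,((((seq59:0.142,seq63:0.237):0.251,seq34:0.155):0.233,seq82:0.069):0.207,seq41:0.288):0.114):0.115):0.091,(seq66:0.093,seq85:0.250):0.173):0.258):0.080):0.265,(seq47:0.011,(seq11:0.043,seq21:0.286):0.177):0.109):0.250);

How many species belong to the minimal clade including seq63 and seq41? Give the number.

5

The MRCA of seq63 and seq41 is the node subtending ((((seq59,seq63),seq34),seq82),seq41).
That clade contains 5 terminal taxa: seq34, seq41, seq59, seq63, seq82.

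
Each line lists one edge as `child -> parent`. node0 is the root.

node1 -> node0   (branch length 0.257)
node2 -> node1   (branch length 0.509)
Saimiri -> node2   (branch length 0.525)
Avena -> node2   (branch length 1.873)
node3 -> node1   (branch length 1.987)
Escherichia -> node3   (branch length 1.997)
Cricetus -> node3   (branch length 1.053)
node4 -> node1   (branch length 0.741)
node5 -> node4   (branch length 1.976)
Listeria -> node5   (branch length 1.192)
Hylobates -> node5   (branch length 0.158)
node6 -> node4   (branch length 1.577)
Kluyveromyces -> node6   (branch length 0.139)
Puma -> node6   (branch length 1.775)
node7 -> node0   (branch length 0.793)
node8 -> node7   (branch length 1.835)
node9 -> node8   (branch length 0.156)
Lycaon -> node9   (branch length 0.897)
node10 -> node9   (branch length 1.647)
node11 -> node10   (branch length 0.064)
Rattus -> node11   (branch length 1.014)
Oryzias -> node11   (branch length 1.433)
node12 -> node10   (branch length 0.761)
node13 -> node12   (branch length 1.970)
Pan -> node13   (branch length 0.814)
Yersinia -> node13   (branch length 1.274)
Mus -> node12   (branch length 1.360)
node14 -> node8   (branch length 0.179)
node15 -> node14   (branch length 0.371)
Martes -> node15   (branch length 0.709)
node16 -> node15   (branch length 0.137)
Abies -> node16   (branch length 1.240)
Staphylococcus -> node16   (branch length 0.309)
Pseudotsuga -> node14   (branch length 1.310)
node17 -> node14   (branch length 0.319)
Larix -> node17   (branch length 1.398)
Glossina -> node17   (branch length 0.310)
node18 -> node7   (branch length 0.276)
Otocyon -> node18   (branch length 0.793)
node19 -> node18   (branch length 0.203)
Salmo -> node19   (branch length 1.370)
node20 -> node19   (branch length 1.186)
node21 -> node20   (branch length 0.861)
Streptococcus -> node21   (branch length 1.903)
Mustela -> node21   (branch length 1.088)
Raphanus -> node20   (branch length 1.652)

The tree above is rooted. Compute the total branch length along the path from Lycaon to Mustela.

6.502

The path runs Lycaon → … → MRCA → … → Mustela; the MRCA is the node subtending (((Lycaon,((Rattus,Oryzias),((Pan,Yersinia),Mus))),((Martes,(Abies,Staphylococcus)),Pseudotsuga,(Larix,Glossina))),(Otocyon,(Salmo,((Streptococcus,Mustela),Raphanus)))).
Branch lengths along that path: 0.897 + 0.156 + 1.835 + 0.276 + 0.203 + 1.186 + 0.861 + 1.088 = 6.502.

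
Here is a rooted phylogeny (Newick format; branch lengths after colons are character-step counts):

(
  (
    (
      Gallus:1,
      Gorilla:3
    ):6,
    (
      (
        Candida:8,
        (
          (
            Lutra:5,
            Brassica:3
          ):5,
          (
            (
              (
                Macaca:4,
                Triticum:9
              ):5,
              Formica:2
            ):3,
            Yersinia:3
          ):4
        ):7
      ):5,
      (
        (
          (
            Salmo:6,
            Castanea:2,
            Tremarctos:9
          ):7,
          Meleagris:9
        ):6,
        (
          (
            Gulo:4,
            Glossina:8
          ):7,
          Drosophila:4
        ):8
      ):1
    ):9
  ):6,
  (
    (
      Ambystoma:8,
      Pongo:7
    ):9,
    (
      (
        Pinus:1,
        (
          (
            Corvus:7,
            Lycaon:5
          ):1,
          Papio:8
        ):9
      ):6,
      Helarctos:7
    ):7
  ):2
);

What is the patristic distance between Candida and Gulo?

33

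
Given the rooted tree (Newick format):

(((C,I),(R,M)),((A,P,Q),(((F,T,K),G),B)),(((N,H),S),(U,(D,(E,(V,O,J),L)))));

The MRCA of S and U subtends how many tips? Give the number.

The MRCA of S and U is the node subtending (((N,H),S),(U,(D,(E,(V,O,J),L)))).
That clade contains 10 terminal taxa: D, E, H, J, L, N, O, S, U, V.

10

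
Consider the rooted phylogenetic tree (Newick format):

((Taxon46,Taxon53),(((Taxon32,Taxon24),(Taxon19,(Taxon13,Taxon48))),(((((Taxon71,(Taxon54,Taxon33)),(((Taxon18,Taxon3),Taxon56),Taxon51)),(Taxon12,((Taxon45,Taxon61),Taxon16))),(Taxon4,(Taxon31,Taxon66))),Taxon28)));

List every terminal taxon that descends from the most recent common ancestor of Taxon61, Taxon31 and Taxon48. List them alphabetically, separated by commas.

Taxon12, Taxon13, Taxon16, Taxon18, Taxon19, Taxon24, Taxon28, Taxon3, Taxon31, Taxon32, Taxon33, Taxon4, Taxon45, Taxon48, Taxon51, Taxon54, Taxon56, Taxon61, Taxon66, Taxon71

Tracing Taxon61: it sits inside (Taxon45,Taxon61).
Tracing Taxon31: it sits inside (Taxon31,Taxon66).
Tracing Taxon48: it sits inside (Taxon13,Taxon48).
The smallest clade enclosing all 3 is (((Taxon32,Taxon24),(Taxon19,(Taxon13,Taxon48))),(((((Taxon71,(Taxon54,Taxon33)),(((Taxon18,Taxon3),Taxon56),Taxon51)),(Taxon12,((Taxon45,Taxon61),Taxon16))),(Taxon4,(Taxon31,Taxon66))),Taxon28)); the answer is its 20 terminal taxa in alphabetical order.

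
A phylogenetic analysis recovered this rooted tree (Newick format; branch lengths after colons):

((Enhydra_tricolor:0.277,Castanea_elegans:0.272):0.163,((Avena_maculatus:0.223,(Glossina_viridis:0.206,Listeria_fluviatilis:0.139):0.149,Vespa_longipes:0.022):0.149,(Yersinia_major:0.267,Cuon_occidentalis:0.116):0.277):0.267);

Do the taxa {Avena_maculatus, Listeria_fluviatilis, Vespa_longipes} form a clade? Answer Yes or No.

The MRCA of the listed taxa subtends (Avena_maculatus,(Glossina_viridis,Listeria_fluviatilis),Vespa_longipes).
That clade also contains Glossina_viridis, which is not in the proposed group, so the group is not monophyletic.

No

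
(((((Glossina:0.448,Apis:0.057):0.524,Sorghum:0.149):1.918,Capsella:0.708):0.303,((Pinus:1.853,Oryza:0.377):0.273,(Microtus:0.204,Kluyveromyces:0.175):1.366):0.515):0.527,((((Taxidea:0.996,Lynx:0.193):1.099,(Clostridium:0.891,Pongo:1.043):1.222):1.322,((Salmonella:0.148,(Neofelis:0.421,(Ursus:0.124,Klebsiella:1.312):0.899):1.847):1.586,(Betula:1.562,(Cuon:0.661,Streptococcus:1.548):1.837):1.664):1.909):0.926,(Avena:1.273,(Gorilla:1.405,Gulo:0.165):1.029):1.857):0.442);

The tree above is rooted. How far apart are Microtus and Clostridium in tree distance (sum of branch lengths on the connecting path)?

7.415

The path runs Microtus → … → MRCA → … → Clostridium; the MRCA is the root of the tree.
Branch lengths along that path: 0.204 + 1.366 + 0.515 + 0.527 + 0.442 + 0.926 + 1.322 + 1.222 + 0.891 = 7.415.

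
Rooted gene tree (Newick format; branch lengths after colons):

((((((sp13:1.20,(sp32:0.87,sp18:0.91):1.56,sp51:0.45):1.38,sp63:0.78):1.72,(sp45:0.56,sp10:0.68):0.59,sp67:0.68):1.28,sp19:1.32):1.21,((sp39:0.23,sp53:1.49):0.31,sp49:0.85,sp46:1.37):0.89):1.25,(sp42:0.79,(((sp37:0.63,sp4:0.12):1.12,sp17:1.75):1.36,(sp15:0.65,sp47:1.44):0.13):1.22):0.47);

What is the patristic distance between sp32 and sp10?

The path runs sp32 → … → MRCA → … → sp10; the MRCA is the node subtending (((sp13,(sp32,sp18),sp51),sp63),(sp45,sp10),sp67).
Branch lengths along that path: 0.87 + 1.56 + 1.38 + 1.72 + 0.59 + 0.68 = 6.80.

6.80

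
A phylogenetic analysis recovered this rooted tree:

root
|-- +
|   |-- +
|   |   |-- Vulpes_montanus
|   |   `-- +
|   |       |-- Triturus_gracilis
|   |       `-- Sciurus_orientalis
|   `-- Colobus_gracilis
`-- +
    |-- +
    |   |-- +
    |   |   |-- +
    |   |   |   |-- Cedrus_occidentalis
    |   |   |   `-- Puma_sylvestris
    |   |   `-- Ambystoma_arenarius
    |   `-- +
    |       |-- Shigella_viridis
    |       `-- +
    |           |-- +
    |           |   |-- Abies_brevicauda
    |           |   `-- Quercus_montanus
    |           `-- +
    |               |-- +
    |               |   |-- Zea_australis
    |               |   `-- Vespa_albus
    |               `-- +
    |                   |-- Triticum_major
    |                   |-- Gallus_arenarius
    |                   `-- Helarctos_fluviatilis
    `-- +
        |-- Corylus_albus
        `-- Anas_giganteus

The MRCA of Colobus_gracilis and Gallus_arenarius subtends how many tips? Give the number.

17

The MRCA of Colobus_gracilis and Gallus_arenarius is the root, so the clade is the entire tree.
That clade contains 17 terminal taxa: Abies_brevicauda, Ambystoma_arenarius, Anas_giganteus, Cedrus_occidentalis, Colobus_gracilis, Corylus_albus, Gallus_arenarius, Helarctos_fluviatilis, Puma_sylvestris, Quercus_montanus, Sciurus_orientalis, Shigella_viridis, Triticum_major, Triturus_gracilis, Vespa_albus, Vulpes_montanus, Zea_australis.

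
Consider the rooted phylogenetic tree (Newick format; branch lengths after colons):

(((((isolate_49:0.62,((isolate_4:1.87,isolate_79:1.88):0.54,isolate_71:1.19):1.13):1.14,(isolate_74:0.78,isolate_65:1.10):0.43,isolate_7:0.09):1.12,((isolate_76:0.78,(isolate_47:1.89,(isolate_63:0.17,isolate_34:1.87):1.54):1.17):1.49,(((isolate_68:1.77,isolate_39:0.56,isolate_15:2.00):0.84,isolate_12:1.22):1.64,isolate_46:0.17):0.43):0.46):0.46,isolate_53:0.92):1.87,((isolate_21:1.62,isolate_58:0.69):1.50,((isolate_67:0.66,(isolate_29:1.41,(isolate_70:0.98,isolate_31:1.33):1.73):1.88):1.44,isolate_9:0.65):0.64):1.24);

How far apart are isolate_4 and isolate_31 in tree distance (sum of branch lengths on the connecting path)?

16.39

The path runs isolate_4 → … → MRCA → … → isolate_31; the MRCA is the root of the tree.
Branch lengths along that path: 1.87 + 0.54 + 1.13 + 1.14 + 1.12 + 0.46 + 1.87 + 1.24 + 0.64 + 1.44 + 1.88 + 1.73 + 1.33 = 16.39.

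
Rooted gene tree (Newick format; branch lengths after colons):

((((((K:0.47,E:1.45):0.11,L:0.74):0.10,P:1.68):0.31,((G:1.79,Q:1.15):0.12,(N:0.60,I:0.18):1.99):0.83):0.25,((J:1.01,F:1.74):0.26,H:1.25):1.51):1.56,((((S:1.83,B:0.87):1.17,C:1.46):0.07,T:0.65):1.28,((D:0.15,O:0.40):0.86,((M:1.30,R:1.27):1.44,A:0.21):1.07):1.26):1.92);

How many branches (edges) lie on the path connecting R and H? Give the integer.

8

The MRCA of R and H is the root of the tree.
From R up to that node: 5 branches. From H up to the same node: 3 branches. Total: 5 + 3 = 8.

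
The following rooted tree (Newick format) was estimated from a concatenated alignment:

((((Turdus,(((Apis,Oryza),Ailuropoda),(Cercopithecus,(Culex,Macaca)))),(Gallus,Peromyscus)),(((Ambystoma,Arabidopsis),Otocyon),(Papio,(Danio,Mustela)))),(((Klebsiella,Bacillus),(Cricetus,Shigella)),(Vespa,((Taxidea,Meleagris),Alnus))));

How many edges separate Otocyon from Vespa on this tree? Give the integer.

The MRCA of Otocyon and Vespa is the root of the tree.
From Otocyon up to that node: 4 branches. From Vespa up to the same node: 3 branches. Total: 4 + 3 = 7.

7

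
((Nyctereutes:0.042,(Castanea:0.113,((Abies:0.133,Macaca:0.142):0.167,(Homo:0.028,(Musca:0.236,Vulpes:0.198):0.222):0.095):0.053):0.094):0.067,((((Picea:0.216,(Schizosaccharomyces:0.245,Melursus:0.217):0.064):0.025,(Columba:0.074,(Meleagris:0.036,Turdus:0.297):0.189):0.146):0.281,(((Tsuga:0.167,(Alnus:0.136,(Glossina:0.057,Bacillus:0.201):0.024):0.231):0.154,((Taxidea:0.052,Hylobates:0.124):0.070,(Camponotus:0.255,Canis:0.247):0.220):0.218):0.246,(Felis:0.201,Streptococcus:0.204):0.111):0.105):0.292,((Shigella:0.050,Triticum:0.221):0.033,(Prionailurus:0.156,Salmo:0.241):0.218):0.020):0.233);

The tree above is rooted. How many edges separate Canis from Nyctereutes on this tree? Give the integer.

The MRCA of Canis and Nyctereutes is the root of the tree.
From Canis up to that node: 7 branches. From Nyctereutes up to the same node: 2 branches. Total: 7 + 2 = 9.

9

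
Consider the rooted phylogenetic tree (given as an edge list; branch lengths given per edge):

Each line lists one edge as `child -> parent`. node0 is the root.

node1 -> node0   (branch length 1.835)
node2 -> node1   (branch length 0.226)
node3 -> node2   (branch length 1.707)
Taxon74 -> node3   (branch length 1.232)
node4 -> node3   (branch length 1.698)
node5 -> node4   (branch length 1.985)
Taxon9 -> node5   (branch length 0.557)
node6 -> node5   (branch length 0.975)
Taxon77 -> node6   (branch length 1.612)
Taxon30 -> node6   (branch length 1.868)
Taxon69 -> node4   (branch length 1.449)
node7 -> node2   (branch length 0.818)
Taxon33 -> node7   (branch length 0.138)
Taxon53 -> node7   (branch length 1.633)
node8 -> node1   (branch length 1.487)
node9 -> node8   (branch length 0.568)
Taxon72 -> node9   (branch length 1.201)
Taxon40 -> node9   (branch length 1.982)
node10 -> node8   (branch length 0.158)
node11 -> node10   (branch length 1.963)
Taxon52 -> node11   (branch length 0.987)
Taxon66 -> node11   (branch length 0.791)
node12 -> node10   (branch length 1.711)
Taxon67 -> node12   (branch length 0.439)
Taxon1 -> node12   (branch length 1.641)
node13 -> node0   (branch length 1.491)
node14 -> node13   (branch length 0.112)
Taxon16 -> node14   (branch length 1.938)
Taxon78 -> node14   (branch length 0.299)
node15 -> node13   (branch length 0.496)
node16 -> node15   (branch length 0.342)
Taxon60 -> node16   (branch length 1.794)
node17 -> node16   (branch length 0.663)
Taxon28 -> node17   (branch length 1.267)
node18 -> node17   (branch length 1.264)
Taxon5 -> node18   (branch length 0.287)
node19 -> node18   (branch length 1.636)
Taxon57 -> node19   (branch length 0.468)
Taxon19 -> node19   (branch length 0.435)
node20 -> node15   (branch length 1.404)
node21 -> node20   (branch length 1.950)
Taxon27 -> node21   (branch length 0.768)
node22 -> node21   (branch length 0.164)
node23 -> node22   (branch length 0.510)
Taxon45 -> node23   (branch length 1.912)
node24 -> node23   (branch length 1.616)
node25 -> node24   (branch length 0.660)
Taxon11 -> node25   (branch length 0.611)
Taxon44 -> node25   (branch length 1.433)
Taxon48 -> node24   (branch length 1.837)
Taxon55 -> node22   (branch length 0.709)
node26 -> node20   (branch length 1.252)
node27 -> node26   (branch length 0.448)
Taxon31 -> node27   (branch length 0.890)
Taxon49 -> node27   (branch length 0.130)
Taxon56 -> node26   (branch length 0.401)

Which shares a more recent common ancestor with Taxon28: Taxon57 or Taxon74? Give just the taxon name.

Taxon57

The MRCA of Taxon28 and Taxon57 subtends (Taxon28,(Taxon5,(Taxon57,Taxon19))) (4 taxa).
The MRCA of Taxon28 and Taxon74 is the root, subtending the entire tree (29 taxa).
The first is nested inside the second, so Taxon28 shares a more recent common ancestor with Taxon57.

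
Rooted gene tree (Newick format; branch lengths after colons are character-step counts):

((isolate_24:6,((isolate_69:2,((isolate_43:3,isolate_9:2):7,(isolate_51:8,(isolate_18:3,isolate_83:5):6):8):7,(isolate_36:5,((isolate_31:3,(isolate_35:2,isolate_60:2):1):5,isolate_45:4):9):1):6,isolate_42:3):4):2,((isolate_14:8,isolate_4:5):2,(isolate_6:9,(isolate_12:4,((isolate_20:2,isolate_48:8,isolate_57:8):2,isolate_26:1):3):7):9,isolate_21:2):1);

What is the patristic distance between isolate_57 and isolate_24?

The path runs isolate_57 → … → MRCA → … → isolate_24; the MRCA is the root of the tree.
Branch lengths along that path: 8 + 2 + 3 + 7 + 9 + 1 + 2 + 6 = 38.

38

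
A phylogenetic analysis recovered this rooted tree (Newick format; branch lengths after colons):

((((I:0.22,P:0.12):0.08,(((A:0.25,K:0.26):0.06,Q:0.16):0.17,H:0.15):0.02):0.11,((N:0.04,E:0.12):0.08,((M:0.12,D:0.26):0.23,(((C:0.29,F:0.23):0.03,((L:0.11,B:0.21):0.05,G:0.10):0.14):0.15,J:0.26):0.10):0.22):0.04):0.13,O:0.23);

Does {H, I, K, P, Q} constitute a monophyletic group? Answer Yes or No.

No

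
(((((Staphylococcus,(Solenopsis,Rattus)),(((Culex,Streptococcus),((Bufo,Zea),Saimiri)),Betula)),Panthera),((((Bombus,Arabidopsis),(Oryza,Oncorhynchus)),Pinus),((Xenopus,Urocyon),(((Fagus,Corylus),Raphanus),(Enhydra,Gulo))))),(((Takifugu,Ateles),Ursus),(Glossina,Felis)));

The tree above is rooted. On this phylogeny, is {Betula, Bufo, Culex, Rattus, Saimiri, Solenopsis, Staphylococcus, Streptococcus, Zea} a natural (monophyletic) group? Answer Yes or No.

The most recent common ancestor of these taxa subtends ((Staphylococcus,(Solenopsis,Rattus)),(((Culex,Streptococcus),((Bufo,Zea),Saimiri)),Betula)).
That clade has exactly 9 tips — every listed taxon and nothing else — so the group is monophyletic.

Yes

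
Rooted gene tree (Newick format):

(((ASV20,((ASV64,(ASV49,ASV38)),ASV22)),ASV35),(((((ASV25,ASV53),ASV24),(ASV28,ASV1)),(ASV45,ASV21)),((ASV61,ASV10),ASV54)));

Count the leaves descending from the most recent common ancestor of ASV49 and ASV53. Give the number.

16

The MRCA of ASV49 and ASV53 is the root, so the clade is the entire tree.
That clade contains 16 terminal taxa: ASV1, ASV10, ASV20, ASV21, ASV22, ASV24, ASV25, ASV28, ASV35, ASV38, ASV45, ASV49, ASV53, ASV54, ASV61, ASV64.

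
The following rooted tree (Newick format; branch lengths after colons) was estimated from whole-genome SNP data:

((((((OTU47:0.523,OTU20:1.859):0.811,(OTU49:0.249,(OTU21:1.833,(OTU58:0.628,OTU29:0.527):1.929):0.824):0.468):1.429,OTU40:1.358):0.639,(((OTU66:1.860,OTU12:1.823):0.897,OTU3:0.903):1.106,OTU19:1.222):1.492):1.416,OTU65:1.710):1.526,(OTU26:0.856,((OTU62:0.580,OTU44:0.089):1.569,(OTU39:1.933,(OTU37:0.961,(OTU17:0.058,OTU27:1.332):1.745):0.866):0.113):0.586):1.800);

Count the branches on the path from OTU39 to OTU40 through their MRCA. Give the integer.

8

The MRCA of OTU39 and OTU40 is the root of the tree.
From OTU39 up to that node: 4 branches. From OTU40 up to the same node: 4 branches. Total: 4 + 4 = 8.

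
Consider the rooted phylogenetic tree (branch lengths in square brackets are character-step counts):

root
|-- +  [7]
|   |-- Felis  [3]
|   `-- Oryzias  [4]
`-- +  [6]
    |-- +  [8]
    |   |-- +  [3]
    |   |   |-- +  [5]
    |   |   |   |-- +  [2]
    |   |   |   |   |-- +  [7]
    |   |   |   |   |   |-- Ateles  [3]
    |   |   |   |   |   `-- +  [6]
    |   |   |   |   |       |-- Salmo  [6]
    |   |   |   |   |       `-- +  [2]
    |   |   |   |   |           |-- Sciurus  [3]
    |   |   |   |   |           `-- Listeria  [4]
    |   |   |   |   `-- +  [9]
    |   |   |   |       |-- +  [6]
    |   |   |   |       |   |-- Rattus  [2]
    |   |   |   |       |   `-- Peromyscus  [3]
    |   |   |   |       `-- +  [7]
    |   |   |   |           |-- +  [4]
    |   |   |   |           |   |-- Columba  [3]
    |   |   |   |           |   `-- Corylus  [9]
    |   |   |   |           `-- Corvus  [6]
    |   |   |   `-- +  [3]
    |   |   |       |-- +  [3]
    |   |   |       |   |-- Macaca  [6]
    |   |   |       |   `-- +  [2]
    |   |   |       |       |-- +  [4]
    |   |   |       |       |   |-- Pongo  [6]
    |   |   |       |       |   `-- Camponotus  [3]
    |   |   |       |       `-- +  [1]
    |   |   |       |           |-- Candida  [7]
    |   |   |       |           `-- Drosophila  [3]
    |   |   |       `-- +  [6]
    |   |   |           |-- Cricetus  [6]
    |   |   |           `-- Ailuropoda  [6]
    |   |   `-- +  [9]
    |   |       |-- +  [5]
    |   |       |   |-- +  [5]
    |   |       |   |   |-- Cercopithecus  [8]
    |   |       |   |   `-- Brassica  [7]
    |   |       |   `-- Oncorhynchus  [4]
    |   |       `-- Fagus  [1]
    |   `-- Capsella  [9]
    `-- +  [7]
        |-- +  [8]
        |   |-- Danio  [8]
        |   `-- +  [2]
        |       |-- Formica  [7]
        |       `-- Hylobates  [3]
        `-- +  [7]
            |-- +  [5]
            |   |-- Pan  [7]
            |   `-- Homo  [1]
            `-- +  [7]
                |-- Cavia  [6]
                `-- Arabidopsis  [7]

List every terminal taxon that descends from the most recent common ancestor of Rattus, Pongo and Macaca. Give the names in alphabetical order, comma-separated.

Tracing Rattus: it sits inside (Rattus,Peromyscus).
Tracing Pongo: it sits inside (Pongo,Camponotus).
Tracing Macaca: it sits inside (Macaca,((Pongo,Camponotus),(Candida,Drosophila))).
The smallest clade enclosing all 3 is (((Ateles,(Salmo,(Sciurus,Listeria))),((Rattus,Peromyscus),((Columba,Corylus),Corvus))),((Macaca,((Pongo,Camponotus),(Candida,Drosophila))),(Cricetus,Ailuropoda))); the answer is its 16 terminal taxa in alphabetical order.

Ailuropoda, Ateles, Camponotus, Candida, Columba, Corvus, Corylus, Cricetus, Drosophila, Listeria, Macaca, Peromyscus, Pongo, Rattus, Salmo, Sciurus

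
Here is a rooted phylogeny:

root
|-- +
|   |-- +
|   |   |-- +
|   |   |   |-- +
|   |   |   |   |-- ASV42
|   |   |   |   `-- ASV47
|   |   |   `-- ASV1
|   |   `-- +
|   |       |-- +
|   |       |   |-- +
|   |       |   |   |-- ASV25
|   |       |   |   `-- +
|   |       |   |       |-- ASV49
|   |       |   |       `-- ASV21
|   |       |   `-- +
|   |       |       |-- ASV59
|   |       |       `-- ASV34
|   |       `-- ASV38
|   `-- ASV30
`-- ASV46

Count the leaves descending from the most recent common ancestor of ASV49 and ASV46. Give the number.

11

The MRCA of ASV49 and ASV46 is the root, so the clade is the entire tree.
That clade contains 11 terminal taxa: ASV1, ASV21, ASV25, ASV30, ASV34, ASV38, ASV42, ASV46, ASV47, ASV49, ASV59.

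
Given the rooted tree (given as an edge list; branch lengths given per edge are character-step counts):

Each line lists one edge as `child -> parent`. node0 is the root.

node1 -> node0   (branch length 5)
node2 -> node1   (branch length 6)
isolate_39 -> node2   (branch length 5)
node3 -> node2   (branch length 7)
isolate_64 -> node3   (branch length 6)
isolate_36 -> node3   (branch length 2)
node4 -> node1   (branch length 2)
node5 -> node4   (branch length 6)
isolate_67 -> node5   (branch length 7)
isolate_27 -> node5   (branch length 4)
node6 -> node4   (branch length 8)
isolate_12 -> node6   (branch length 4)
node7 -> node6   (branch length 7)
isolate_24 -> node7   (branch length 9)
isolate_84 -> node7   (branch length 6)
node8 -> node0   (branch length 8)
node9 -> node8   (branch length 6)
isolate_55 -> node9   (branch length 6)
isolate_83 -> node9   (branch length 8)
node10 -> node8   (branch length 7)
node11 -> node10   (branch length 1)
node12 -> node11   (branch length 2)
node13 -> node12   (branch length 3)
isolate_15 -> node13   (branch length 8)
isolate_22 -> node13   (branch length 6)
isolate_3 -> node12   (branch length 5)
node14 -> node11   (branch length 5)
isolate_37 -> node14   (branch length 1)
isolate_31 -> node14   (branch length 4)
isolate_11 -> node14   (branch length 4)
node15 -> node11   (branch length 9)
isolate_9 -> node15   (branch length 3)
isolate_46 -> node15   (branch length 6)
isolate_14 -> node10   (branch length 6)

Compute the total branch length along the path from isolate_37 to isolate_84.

The path runs isolate_37 → … → MRCA → … → isolate_84; the MRCA is the root of the tree.
Branch lengths along that path: 1 + 5 + 1 + 7 + 8 + 5 + 2 + 8 + 7 + 6 = 50.

50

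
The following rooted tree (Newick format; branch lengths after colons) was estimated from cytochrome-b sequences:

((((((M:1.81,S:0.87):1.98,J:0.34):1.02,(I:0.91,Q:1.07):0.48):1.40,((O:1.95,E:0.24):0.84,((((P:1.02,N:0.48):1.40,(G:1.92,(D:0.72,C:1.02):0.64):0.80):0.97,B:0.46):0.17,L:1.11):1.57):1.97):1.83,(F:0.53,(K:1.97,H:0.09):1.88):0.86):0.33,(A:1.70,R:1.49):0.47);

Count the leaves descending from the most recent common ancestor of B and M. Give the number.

The MRCA of B and M is the node subtending ((((M,S),J),(I,Q)),((O,E),((((P,N),(G,(D,C))),B),L))).
That clade contains 14 terminal taxa: B, C, D, E, G, I, J, L, M, N, O, P, Q, S.

14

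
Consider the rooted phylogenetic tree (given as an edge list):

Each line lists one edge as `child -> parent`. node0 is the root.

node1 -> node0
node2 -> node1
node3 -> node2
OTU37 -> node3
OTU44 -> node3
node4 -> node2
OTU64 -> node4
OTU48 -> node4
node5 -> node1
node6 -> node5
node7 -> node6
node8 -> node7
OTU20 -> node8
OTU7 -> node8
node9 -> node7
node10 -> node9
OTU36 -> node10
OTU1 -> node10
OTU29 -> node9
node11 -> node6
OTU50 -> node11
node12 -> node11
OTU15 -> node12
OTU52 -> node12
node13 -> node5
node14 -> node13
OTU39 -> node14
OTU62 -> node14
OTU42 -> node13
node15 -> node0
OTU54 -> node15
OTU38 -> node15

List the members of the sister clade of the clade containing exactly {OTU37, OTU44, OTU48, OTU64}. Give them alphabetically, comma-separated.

OTU1, OTU15, OTU20, OTU29, OTU36, OTU39, OTU42, OTU50, OTU52, OTU62, OTU7

The clade containing exactly {OTU37, OTU44, OTU48, OTU64} attaches to the tree at the node subtending (((OTU37,OTU44),(OTU64,OTU48)),((((OTU20,OTU7),((OTU36,OTU1),OTU29)),(OTU50,(OTU15,OTU52))),((OTU39,OTU62),OTU42))).
The other lineage descending from that same node — the sister group — is ((((OTU20,OTU7),((OTU36,OTU1),OTU29)),(OTU50,(OTU15,OTU52))),((OTU39,OTU62),OTU42)); its 11 tips in alphabetical order are the answer.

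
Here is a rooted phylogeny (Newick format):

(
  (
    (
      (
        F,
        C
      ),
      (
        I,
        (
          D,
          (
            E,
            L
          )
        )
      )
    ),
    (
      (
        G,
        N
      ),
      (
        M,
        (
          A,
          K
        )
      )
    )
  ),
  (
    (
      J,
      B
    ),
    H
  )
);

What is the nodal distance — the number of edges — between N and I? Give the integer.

The MRCA of N and I is the node subtending (((F,C),(I,(D,(E,L)))),((G,N),(M,(A,K)))).
From N up to that node: 3 branches. From I up to the same node: 3 branches. Total: 3 + 3 = 6.

6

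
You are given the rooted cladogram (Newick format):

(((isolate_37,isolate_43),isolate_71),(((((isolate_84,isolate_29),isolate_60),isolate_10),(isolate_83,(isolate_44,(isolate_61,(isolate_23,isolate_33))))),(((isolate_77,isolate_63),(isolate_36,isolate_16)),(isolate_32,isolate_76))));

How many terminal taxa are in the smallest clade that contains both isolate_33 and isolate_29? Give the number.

9

The MRCA of isolate_33 and isolate_29 is the node subtending ((((isolate_84,isolate_29),isolate_60),isolate_10),(isolate_83,(isolate_44,(isolate_61,(isolate_23,isolate_33))))).
That clade contains 9 terminal taxa: isolate_10, isolate_23, isolate_29, isolate_33, isolate_44, isolate_60, isolate_61, isolate_83, isolate_84.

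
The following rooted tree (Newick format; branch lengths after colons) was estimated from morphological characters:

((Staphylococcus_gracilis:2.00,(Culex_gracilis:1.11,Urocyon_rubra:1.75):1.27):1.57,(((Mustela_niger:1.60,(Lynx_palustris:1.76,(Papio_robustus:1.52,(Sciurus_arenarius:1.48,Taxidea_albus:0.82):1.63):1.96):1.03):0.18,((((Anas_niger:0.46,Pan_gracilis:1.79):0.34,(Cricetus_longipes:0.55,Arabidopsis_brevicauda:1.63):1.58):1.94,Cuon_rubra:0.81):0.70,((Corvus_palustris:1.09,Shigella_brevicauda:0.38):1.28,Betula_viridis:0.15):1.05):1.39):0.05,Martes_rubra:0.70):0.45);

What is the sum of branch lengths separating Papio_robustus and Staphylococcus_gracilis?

The path runs Papio_robustus → … → MRCA → … → Staphylococcus_gracilis; the MRCA is the root of the tree.
Branch lengths along that path: 1.52 + 1.96 + 1.03 + 0.18 + 0.05 + 0.45 + 1.57 + 2.00 = 8.76.

8.76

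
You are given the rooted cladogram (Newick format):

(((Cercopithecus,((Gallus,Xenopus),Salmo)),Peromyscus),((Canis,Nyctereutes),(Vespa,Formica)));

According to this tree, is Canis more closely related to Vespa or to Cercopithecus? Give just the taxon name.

The MRCA of Canis and Vespa subtends ((Canis,Nyctereutes),(Vespa,Formica)) (4 taxa).
The MRCA of Canis and Cercopithecus is the root, subtending the entire tree (9 taxa).
The first is nested inside the second, so Canis shares a more recent common ancestor with Vespa.

Vespa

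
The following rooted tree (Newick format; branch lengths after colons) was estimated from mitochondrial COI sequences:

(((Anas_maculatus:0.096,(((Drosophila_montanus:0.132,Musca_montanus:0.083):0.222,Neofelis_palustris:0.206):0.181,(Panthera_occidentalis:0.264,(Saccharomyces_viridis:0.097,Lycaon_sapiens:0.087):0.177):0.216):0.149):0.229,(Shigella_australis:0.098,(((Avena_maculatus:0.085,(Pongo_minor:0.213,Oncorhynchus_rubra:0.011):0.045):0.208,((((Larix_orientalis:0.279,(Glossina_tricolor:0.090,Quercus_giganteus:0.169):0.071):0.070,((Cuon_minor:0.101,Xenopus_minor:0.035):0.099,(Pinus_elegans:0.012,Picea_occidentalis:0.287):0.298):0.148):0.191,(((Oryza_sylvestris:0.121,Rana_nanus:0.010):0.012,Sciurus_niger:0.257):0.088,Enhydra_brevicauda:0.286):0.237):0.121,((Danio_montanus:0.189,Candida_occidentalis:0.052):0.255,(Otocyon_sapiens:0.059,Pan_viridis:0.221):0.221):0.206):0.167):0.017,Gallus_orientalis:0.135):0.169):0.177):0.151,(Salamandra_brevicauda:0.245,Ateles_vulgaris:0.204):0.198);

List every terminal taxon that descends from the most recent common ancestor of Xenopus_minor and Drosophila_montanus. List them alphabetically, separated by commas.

Anas_maculatus, Avena_maculatus, Candida_occidentalis, Cuon_minor, Danio_montanus, Drosophila_montanus, Enhydra_brevicauda, Gallus_orientalis, Glossina_tricolor, Larix_orientalis, Lycaon_sapiens, Musca_montanus, Neofelis_palustris, Oncorhynchus_rubra, Oryza_sylvestris, Otocyon_sapiens, Pan_viridis, Panthera_occidentalis, Picea_occidentalis, Pinus_elegans, Pongo_minor, Quercus_giganteus, Rana_nanus, Saccharomyces_viridis, Sciurus_niger, Shigella_australis, Xenopus_minor

Tracing Xenopus_minor: it sits inside (Cuon_minor,Xenopus_minor).
Tracing Drosophila_montanus: it sits inside (Drosophila_montanus,Musca_montanus).
The smallest clade enclosing both is ((Anas_maculatus,(((Drosophila_montanus,Musca_montanus),Neofelis_palustris),(Panthera_occidentalis,(Saccharomyces_viridis,Lycaon_sapiens)))),(Shigella_australis,(((Avena_maculatus,(Pongo_minor,Oncorhynchus_rubra)),((((Larix_orientalis,(Glossina_tricolor,Quercus_giganteus)),((Cuon_minor,Xenopus_minor),(Pinus_elegans,Picea_occidentalis))),(((Oryza_sylvestris,Rana_nanus),Sciurus_niger),Enhydra_brevicauda)),((Danio_montanus,Candida_occidentalis),(Otocyon_sapiens,Pan_viridis)))),Gallus_orientalis))); the answer is its 27 terminal taxa in alphabetical order.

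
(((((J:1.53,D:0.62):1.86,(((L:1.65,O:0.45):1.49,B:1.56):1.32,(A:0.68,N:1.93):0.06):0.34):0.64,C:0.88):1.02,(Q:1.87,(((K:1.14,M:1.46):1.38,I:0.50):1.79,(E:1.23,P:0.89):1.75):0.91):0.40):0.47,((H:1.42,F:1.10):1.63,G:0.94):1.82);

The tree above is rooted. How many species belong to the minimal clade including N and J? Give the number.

The MRCA of N and J is the node subtending ((J,D),(((L,O),B),(A,N))).
That clade contains 7 terminal taxa: A, B, D, J, L, N, O.

7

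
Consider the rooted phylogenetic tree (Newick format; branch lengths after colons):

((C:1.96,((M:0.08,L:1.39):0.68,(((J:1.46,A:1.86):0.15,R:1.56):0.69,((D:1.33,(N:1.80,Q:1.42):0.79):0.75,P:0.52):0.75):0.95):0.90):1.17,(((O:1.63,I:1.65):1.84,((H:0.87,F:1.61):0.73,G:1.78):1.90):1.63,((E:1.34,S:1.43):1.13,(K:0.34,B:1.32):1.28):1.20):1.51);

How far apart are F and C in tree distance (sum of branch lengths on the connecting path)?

10.51

The path runs F → … → MRCA → … → C; the MRCA is the root of the tree.
Branch lengths along that path: 1.61 + 0.73 + 1.90 + 1.63 + 1.51 + 1.17 + 1.96 = 10.51.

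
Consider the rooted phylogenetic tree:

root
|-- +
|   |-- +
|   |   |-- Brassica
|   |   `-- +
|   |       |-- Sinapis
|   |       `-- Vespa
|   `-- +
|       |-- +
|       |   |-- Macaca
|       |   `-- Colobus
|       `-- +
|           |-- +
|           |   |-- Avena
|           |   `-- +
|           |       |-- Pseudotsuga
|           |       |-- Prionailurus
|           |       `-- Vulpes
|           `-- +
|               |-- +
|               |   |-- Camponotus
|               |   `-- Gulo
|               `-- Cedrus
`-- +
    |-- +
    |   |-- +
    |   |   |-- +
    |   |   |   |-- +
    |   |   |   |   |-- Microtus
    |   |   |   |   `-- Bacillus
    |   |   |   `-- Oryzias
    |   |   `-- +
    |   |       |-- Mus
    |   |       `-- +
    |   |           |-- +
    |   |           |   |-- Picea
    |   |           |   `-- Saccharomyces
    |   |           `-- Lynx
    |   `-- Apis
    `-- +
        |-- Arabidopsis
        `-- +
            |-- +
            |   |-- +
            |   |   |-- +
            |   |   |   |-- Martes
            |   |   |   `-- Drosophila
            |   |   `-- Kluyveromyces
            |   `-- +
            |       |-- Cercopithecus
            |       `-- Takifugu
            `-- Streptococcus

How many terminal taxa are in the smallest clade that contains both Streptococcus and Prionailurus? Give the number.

The MRCA of Streptococcus and Prionailurus is the root, so the clade is the entire tree.
That clade contains 27 terminal taxa: Apis, Arabidopsis, Avena, Bacillus, Brassica, Camponotus, Cedrus, Cercopithecus, Colobus, Drosophila, Gulo, Kluyveromyces, Lynx, Macaca, Martes, Microtus, Mus, Oryzias, Picea, Prionailurus, Pseudotsuga, Saccharomyces, Sinapis, Streptococcus, Takifugu, Vespa, Vulpes.

27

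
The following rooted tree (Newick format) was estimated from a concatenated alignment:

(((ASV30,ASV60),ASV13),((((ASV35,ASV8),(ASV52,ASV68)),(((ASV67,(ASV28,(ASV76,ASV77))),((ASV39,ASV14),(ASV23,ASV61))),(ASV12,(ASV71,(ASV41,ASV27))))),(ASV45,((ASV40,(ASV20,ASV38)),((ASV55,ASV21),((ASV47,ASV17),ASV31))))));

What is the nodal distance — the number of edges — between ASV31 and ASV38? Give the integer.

6

The MRCA of ASV31 and ASV38 is the node subtending ((ASV40,(ASV20,ASV38)),((ASV55,ASV21),((ASV47,ASV17),ASV31))).
From ASV31 up to that node: 3 branches. From ASV38 up to the same node: 3 branches. Total: 3 + 3 = 6.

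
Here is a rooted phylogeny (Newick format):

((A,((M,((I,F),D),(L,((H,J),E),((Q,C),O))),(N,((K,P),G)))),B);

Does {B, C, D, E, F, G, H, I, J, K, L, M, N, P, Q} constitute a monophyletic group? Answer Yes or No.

No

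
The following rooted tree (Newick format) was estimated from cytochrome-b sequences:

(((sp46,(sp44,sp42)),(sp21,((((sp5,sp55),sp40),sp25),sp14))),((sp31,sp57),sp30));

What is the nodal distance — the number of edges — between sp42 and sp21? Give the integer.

The MRCA of sp42 and sp21 is the node subtending ((sp46,(sp44,sp42)),(sp21,((((sp5,sp55),sp40),sp25),sp14))).
From sp42 up to that node: 3 branches. From sp21 up to the same node: 2 branches. Total: 3 + 2 = 5.

5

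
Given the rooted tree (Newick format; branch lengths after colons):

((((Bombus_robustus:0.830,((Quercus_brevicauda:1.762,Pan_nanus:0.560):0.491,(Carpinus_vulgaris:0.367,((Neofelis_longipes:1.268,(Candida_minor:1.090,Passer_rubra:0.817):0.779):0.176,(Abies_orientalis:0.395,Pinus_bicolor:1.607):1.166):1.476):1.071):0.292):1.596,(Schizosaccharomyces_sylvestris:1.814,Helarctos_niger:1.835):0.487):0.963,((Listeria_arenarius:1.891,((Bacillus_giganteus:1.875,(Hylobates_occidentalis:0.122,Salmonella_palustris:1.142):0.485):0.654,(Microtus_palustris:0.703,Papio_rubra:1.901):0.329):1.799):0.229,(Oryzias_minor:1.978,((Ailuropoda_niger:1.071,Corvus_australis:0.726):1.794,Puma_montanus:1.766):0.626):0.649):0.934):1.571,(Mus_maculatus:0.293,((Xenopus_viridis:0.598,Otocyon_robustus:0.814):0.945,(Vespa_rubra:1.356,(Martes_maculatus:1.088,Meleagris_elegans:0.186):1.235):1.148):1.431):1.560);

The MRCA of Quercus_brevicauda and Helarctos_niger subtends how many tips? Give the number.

11

The MRCA of Quercus_brevicauda and Helarctos_niger is the node subtending ((Bombus_robustus,((Quercus_brevicauda,Pan_nanus),(Carpinus_vulgaris,((Neofelis_longipes,(Candida_minor,Passer_rubra)),(Abies_orientalis,Pinus_bicolor))))),(Schizosaccharomyces_sylvestris,Helarctos_niger)).
That clade contains 11 terminal taxa: Abies_orientalis, Bombus_robustus, Candida_minor, Carpinus_vulgaris, Helarctos_niger, Neofelis_longipes, Pan_nanus, Passer_rubra, Pinus_bicolor, Quercus_brevicauda, Schizosaccharomyces_sylvestris.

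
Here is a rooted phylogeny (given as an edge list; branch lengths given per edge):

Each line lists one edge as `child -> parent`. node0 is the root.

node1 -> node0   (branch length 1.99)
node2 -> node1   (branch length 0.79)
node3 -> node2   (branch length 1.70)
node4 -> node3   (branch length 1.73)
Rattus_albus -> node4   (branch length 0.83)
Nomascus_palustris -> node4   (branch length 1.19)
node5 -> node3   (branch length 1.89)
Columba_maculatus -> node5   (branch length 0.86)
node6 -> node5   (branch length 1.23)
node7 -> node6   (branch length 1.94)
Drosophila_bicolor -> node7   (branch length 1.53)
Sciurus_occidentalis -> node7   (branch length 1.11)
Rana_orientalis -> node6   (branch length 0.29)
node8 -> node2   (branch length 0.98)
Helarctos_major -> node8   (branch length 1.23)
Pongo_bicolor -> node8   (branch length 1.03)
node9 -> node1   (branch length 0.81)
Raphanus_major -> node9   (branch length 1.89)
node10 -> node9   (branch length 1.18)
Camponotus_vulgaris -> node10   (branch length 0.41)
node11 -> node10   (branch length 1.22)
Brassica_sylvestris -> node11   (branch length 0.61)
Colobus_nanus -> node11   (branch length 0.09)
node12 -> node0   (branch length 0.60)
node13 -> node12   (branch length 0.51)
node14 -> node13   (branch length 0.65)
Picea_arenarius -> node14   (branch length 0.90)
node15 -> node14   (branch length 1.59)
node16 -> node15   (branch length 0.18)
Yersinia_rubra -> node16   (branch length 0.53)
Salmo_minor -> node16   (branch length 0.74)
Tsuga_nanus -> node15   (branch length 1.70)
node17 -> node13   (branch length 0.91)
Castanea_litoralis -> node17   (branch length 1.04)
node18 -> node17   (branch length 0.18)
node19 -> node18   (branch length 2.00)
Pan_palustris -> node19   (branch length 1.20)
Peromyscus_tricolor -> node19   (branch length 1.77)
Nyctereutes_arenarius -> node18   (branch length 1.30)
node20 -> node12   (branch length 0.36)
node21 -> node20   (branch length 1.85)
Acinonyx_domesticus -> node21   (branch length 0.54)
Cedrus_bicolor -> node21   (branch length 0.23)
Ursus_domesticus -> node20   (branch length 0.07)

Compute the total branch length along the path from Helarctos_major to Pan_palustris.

10.39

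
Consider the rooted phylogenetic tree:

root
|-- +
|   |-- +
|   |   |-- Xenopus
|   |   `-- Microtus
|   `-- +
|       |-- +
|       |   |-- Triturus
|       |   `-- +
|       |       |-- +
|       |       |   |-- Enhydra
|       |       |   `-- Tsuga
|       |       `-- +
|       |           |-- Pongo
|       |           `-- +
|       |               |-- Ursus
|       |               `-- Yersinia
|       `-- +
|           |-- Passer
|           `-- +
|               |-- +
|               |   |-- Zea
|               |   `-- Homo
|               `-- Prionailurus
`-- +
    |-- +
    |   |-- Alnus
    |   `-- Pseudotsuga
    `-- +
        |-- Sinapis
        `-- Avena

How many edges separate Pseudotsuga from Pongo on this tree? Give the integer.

The MRCA of Pseudotsuga and Pongo is the root of the tree.
From Pseudotsuga up to that node: 3 branches. From Pongo up to the same node: 6 branches. Total: 3 + 6 = 9.

9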